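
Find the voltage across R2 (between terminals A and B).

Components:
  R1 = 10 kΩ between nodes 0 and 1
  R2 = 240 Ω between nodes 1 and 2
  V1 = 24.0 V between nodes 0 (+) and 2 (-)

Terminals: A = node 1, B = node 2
R1 and R2 are in series across V1 (node 0 → node 1 → node 2), and the output A–B is taken across R2, so this is a voltage divider.
Series current: I = V1/(R1 + R2) = 24/(10000 + 240) = 24/10240 = 0.002344 A
V_R2 = I × R2 = V1 × R2/(R1 + R2) = 24 × 240/10240 = 0.5625 V

Final answer: 0.5625 V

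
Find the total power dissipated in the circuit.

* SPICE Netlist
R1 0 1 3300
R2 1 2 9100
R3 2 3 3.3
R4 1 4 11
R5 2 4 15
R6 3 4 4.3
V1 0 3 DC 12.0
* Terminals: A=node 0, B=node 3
Nodal analysis, taking node 3 as the 0 V reference.
Source V1 fixes V_0 = 12 V.
KCL at each unknown node (sum of currents leaving = 0; resistances in Ω):
  Node 1: (V_1 - 12)/3300 + (V_1 - V_2)/9100 + (V_1 - V_4)/11 = 0
  Node 2: (V_2 - V_1)/9100 + (V_2 - 0)/3.3 + (V_2 - V_4)/15 = 0
  Node 4: (V_4 - V_1)/11 + (V_4 - V_2)/15 + (V_4 - 0)/4.3 = 0
Collecting terms (coefficients in siemens):
  0.09132·V_1 - 0.0001099·V_2 - 0.09091·V_4 = 0.003636
  0.3698·V_2 - 0.0001099·V_1 - 0.06667·V_4 = 0
  0.3901·V_4 - 0.09091·V_1 - 0.06667·V_2 = 0
Solving these 3 simultaneous equations (Gaussian elimination) gives:
  V_1 = 0.05236 V, V_2 = 0.002285 V, V_4 = 0.01259 V
Power in each resistor, P = (ΔV)²/R:
  P_R1 = (12 - 0.05236)²/3300 = 0.04326 W
  P_R2 = (0.05236 - 0.002285)²/9100 = 0.0000002755 W
  P_R3 = (0.002285 - 0)²/3.3 = 0.000001583 W
  P_R4 = (0.05236 - 0.01259)²/11 = 0.0001438 W
  P_R5 = (0.002285 - 0.01259)²/15 = 0.00000708 W
  P_R6 = (0 - 0.01259)²/4.3 = 0.00003686 W
P_total = P_R1 + P_R2 + P_R3 + P_R4 + P_R5 + P_R6 = 0.04345 W

Final answer: 0.04345 W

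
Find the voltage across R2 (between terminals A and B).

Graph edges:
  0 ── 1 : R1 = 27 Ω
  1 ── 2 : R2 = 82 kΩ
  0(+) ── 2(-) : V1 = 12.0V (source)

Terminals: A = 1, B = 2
R1 and R2 are in series across V1 (node 0 → node 1 → node 2), and the output A–B is taken across R2, so this is a voltage divider.
Series current: I = V1/(R1 + R2) = 12/(27 + 82000) = 12/82030 = 0.0001463 A
V_R2 = I × R2 = V1 × R2/(R1 + R2) = 12 × 82000/82030 = 12 V

Final answer: 12 V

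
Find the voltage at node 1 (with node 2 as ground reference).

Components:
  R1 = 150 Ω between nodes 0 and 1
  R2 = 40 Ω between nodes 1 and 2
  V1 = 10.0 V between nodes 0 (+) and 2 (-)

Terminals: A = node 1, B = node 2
Nodal analysis, taking node 2 as the 0 V reference.
Source V1 fixes V_0 = 10 V.
KCL at each unknown node (sum of currents leaving = 0; resistances in Ω):
  Node 1: (V_1 - 10)/150 + (V_1 - 0)/40 = 0
Collecting terms: 0.03167 × V_1 = 0.06667  =>  V_1 = 2.105 V
The requested potential is V_1 = 2.105 V.

Final answer: V_1 = 2.105 V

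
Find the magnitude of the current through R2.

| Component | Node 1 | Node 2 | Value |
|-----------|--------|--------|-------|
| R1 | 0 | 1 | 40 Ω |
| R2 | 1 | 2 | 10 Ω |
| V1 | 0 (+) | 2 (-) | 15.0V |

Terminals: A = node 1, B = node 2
Nodal analysis, taking node 2 as the 0 V reference.
Source V1 fixes V_0 = 15 V.
KCL at each unknown node (sum of currents leaving = 0; resistances in Ω):
  Node 1: (V_1 - 15)/40 + (V_1 - 0)/10 = 0
Collecting terms: 0.125 × V_1 = 0.375  =>  V_1 = 3 V
I_R2 = (V_1 - V_2)/R2 = (3 - 0)/10 = 0.3 A
|I_R2| = 0.3 A

Final answer: |I_R2| = 0.3 A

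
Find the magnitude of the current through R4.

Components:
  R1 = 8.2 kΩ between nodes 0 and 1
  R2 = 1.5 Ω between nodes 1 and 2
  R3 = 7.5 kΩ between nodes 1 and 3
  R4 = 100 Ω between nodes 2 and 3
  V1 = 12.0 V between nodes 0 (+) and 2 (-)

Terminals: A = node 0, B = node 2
Nodal analysis, taking node 2 as the 0 V reference.
Source V1 fixes V_0 = 12 V.
KCL at each unknown node (sum of currents leaving = 0; resistances in Ω):
  Node 1: (V_1 - 12)/8200 + (V_1 - 0)/1.5 + (V_1 - V_3)/7500 = 0
  Node 3: (V_3 - V_1)/7500 + (V_3 - 0)/100 = 0
Collecting terms (coefficients in siemens):
  0.6669·V_1 - 0.0001333·V_3 = 0.001463
  0.01013·V_3 - 0.0001333·V_1 = 0
Determinant D = (0.6669)(0.01013) - (-0.0001333)(-0.0001333) = 0.006758
V_1 = [(0.001463)(0.01013) - (-0.0001333)(0)]/D = 0.002194 V
V_3 = [(0.6669)(0) - (0.001463)(-0.0001333)]/D = 0.00002887 V
I_R4 = (V_2 - V_3)/R4 = (0 - 0.00002887)/100 = -0.0000002887 A
|I_R4| = 0.0000002887 A

Final answer: |I_R4| = 2.887e-07 A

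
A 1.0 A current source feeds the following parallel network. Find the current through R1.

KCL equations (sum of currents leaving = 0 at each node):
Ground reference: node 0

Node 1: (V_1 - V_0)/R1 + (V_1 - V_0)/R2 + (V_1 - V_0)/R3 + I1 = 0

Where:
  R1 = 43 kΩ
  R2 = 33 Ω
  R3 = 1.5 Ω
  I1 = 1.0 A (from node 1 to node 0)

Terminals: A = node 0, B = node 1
All resistors sit directly between nodes 0 and 1, so they are in parallel and share one voltage V; the full source current 1 A splits among them.
1/R_par = 1/43000 + 1/33 + 1/1.5 = 0.697 S  =>  R_par = 1.435 Ω
V = I × R_par = 1 × 1.435 = 1.435 V
I_R1 = V/R1 = 1.435/43000 = 0.00003337 A

Final answer: 3.337e-05 A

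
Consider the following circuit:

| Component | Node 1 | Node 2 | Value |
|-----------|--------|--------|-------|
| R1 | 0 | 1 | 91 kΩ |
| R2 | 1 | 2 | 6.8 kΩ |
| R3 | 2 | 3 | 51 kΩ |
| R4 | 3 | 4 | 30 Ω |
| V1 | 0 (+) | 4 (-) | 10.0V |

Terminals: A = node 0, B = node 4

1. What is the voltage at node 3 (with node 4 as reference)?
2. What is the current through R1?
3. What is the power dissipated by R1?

Nodal analysis, taking node 4 as the 0 V reference.
Source V1 fixes V_0 = 10 V.
KCL at each unknown node (sum of currents leaving = 0; resistances in Ω):
  Node 1: (V_1 - 10)/91000 + (V_1 - V_2)/6800 = 0
  Node 2: (V_2 - V_1)/6800 + (V_2 - V_3)/51000 = 0
  Node 3: (V_3 - V_2)/51000 + (V_3 - 0)/30 = 0
Collecting terms (coefficients in siemens):
  0.000158·V_1 - 0.0001471·V_2 = 0.0001099
  0.0001667·V_2 - 0.0001471·V_1 - 0.00001961·V_3 = 0
  0.03335·V_3 - 0.00001961·V_2 = 0
Solving these 3 simultaneous equations (Gaussian elimination) gives:
  V_1 = 3.886 V, V_2 = 3.429 V, V_3 = 0.002016 V
Part 1:
  Read off the nodal solution: V_3 = 0.002016 V
Part 2:
  I_R1 = (V_0 - V_1)/R1 = (10 - 3.886)/91000 = 0.00006719 A
  Magnitude: I_R1 = 0.00006719 A
Part 3:
  I_R1 = (V_0 - V_1)/R1 = (10 - 3.886)/91000 = 0.00006719 A
  P_R1 = I_R1² × R1 = (0.00006719)² × 91000 = 0.0004108 W

Final answers:
1. V_3 = 0.002016 V
2. I_R1 = 6.719e-05 A
3. P_R1 = 0.0004108 W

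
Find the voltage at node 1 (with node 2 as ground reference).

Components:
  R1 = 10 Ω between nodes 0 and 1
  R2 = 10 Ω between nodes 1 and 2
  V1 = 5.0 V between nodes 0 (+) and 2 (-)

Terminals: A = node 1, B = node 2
Nodal analysis, taking node 2 as the 0 V reference.
Source V1 fixes V_0 = 5 V.
KCL at each unknown node (sum of currents leaving = 0; resistances in Ω):
  Node 1: (V_1 - 5)/10 + (V_1 - 0)/10 = 0
Collecting terms: 0.2 × V_1 = 0.5  =>  V_1 = 2.5 V
The requested potential is V_1 = 2.5 V.

Final answer: V_1 = 2.5 V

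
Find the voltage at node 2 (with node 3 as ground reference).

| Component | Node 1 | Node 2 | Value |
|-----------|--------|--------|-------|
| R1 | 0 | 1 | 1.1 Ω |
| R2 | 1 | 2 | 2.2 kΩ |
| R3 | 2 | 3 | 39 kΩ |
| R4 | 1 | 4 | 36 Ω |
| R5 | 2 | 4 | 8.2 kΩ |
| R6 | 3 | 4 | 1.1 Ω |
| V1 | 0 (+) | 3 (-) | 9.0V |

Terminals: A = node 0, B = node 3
Nodal analysis, taking node 3 as the 0 V reference.
Source V1 fixes V_0 = 9 V.
KCL at each unknown node (sum of currents leaving = 0; resistances in Ω):
  Node 1: (V_1 - 9)/1.1 + (V_1 - V_2)/2200 + (V_1 - V_4)/36 = 0
  Node 2: (V_2 - V_1)/2200 + (V_2 - 0)/39000 + (V_2 - V_4)/8200 = 0
  Node 4: (V_4 - V_1)/36 + (V_4 - V_2)/8200 + (V_4 - 0)/1.1 = 0
Collecting terms (coefficients in siemens):
  0.9373·V_1 - 0.0004545·V_2 - 0.02778·V_4 = 8.182
  0.0006021·V_2 - 0.0004545·V_1 - 0.000122·V_4 = 0
  0.937·V_4 - 0.02778·V_1 - 0.000122·V_2 = 0
Solving these 3 simultaneous equations (Gaussian elimination) gives:
  V_1 = 8.74 V, V_2 = 6.65 V, V_4 = 0.26 V
The requested potential is V_2 = 6.65 V.

Final answer: V_2 = 6.65 V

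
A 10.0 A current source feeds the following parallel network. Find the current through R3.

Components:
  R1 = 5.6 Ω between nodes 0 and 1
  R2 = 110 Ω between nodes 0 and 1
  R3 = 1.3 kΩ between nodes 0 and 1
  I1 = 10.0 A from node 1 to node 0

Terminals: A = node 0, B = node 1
All resistors sit directly between nodes 0 and 1, so they are in parallel and share one voltage V; the full source current 10 A splits among them.
1/R_par = 1/5.6 + 1/110 + 1/1300 = 0.1884 S  =>  R_par = 5.307 Ω
V = I × R_par = 10 × 5.307 = 53.07 V
I_R3 = V/R3 = 53.07/1300 = 0.04082 A

Final answer: 0.04082 A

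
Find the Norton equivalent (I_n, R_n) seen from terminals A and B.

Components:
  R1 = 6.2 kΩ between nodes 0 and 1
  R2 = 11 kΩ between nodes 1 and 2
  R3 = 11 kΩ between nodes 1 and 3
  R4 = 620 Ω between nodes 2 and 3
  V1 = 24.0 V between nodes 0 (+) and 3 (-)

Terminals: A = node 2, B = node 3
Find the Thévenin equivalent first; then I_n = V_th/R_th and R_n = R_th.
Step 1 — V_th is the open-circuit voltage V_A - V_B (nothing connected across the terminals).
Nodal analysis, taking node 3 as the 0 V reference.
Source V1 fixes V_0 = 24 V.
KCL at each unknown node (sum of currents leaving = 0; resistances in Ω):
  Node 1: (V_1 - 24)/6200 + (V_1 - V_2)/11000 + (V_1 - 0)/11000 = 0
  Node 2: (V_2 - V_1)/11000 + (V_2 - 0)/620 = 0
Collecting terms (coefficients in siemens):
  0.0003431·V_1 - 0.00009091·V_2 = 0.003871
  0.001704·V_2 - 0.00009091·V_1 = 0
Determinant D = (0.0003431)(0.001704) - (-0.00009091)(-0.00009091) = 0.0000005763
V_1 = [(0.003871)(0.001704) - (-0.00009091)(0)]/D = 11.44 V
V_2 = [(0.0003431)(0) - (0.003871)(-0.00009091)]/D = 0.6106 V
V_th = V_2 - V_3 = 0.6106 - 0 = 0.6106 V
Step 2 — R_th: zero the source — replace V1 by a short circuit (node 3 merges into node 0) — and find the resistance seen between A (node 2) and B (node 0).
Reduce the network between node 2 (A) and node 0 (B) by series/parallel combination:
  Rp1 = R1 ‖ R3 (parallel, both between nodes 0 and 1) = 1/(1/6200 + 1/11000) = 3965 Ω
  Rs1 = R2 + Rp1 (series, joined only at node 1) = 11000 + 3965 = 14970 Ω
  Rp2 = R4 ‖ Rs1 (parallel, both between nodes 0 and 2) = 1/(1/620 + 1/14970) = 595.3 Ω
R_th = 595.3 Ω
I_n = V_th/R_th = 0.6106/595.3 = 0.001026 A, and R_n = R_th = 595.3 Ω

Final answer: I_n = 0.001026 A, R_n = 595.3 Ω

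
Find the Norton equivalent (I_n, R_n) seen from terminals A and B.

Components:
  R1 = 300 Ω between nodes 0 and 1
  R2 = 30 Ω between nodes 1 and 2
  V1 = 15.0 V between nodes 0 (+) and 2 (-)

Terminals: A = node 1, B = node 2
Find the Thévenin equivalent first; then I_n = V_th/R_th and R_n = R_th.
Step 1 — V_th is the open-circuit voltage V_A - V_B (nothing connected across the terminals).
Nodal analysis, taking node 2 as the 0 V reference.
Source V1 fixes V_0 = 15 V.
KCL at each unknown node (sum of currents leaving = 0; resistances in Ω):
  Node 1: (V_1 - 15)/300 + (V_1 - 0)/30 = 0
Collecting terms: 0.03667 × V_1 = 0.05  =>  V_1 = 1.364 V
V_th = V_1 - V_2 = 1.364 - 0 = 1.364 V
Step 2 — R_th: zero the source — replace V1 by a short circuit (node 2 merges into node 0) — and find the resistance seen between A (node 1) and B (node 0).
Reduce the network between node 1 (A) and node 0 (B) by series/parallel combination:
  Rp1 = R1 ‖ R2 (parallel, both between nodes 0 and 1) = 1/(1/300 + 1/30) = 27.27 Ω
R_th = 27.27 Ω
I_n = V_th/R_th = 1.364/27.27 = 0.05 A, and R_n = R_th = 27.27 Ω

Final answer: I_n = 0.05 A, R_n = 27.27 Ω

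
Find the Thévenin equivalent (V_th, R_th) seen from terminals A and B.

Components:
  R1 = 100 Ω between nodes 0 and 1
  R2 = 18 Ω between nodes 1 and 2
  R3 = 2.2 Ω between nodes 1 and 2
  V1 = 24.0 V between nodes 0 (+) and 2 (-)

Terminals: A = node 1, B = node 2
Step 1 — V_th is the open-circuit voltage V_A - V_B (nothing connected across the terminals).
Nodal analysis, taking node 2 as the 0 V reference.
Source V1 fixes V_0 = 24 V.
KCL at each unknown node (sum of currents leaving = 0; resistances in Ω):
  Node 1: (V_1 - 24)/100 + (V_1 - 0)/18 + (V_1 - 0)/2.2 = 0
Collecting terms: 0.5201 × V_1 = 0.24  =>  V_1 = 0.4614 V
V_th = V_1 - V_2 = 0.4614 - 0 = 0.4614 V
Step 2 — R_th: zero the source — replace V1 by a short circuit (node 2 merges into node 0) — and find the resistance seen between A (node 1) and B (node 0).
Reduce the network between node 1 (A) and node 0 (B) by series/parallel combination:
  Rp1 = R1 ‖ R2 ‖ R3 (parallel, all between nodes 0 and 1) = 1/(1/100 + 1/18 + 1/2.2) = 1.923 Ω
R_th = 1.923 Ω

Final answer: V_th = 0.4614 V, R_th = 1.923 Ω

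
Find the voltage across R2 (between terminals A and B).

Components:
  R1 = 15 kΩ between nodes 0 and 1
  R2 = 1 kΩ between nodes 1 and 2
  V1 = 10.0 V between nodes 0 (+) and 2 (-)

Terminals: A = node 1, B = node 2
R1 and R2 are in series across V1 (node 0 → node 1 → node 2), and the output A–B is taken across R2, so this is a voltage divider.
Series current: I = V1/(R1 + R2) = 10/(15000 + 1000) = 10/16000 = 0.000625 A
V_R2 = I × R2 = V1 × R2/(R1 + R2) = 10 × 1000/16000 = 0.625 V

Final answer: 0.625 V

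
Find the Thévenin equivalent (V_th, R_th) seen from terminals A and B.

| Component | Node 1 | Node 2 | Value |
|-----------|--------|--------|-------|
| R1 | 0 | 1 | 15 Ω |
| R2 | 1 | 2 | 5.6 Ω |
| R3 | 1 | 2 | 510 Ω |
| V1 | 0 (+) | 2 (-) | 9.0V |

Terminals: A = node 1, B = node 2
Step 1 — V_th is the open-circuit voltage V_A - V_B (nothing connected across the terminals).
Nodal analysis, taking node 2 as the 0 V reference.
Source V1 fixes V_0 = 9 V.
KCL at each unknown node (sum of currents leaving = 0; resistances in Ω):
  Node 1: (V_1 - 9)/15 + (V_1 - 0)/5.6 + (V_1 - 0)/510 = 0
Collecting terms: 0.2472 × V_1 = 0.6  =>  V_1 = 2.427 V
V_th = V_1 - V_2 = 2.427 - 0 = 2.427 V
Step 2 — R_th: zero the source — replace V1 by a short circuit (node 2 merges into node 0) — and find the resistance seen between A (node 1) and B (node 0).
Reduce the network between node 1 (A) and node 0 (B) by series/parallel combination:
  Rp1 = R1 ‖ R2 ‖ R3 (parallel, all between nodes 0 and 1) = 1/(1/15 + 1/5.6 + 1/510) = 4.045 Ω
R_th = 4.045 Ω

Final answer: V_th = 2.427 V, R_th = 4.045 Ω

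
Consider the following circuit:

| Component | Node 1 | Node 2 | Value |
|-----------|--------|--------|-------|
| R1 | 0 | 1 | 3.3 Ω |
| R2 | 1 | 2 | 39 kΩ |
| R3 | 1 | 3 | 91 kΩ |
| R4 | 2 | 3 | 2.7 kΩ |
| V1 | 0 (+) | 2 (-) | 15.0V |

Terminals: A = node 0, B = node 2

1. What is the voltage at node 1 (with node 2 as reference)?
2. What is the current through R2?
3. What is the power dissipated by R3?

Nodal analysis, taking node 2 as the 0 V reference.
Source V1 fixes V_0 = 15 V.
KCL at each unknown node (sum of currents leaving = 0; resistances in Ω):
  Node 1: (V_1 - 15)/3.3 + (V_1 - 0)/39000 + (V_1 - V_3)/91000 = 0
  Node 3: (V_3 - V_1)/91000 + (V_3 - 0)/2700 = 0
Collecting terms (coefficients in siemens):
  0.3031·V_1 - 0.00001099·V_3 = 4.545
  0.0003814·V_3 - 0.00001099·V_1 = 0
Determinant D = (0.3031)(0.0003814) - (-0.00001099)(-0.00001099) = 0.0001156
V_1 = [(4.545)(0.0003814) - (-0.00001099)(0)]/D = 15 V
V_3 = [(0.3031)(0) - (4.545)(-0.00001099)]/D = 0.4322 V
Part 1:
  Read off the nodal solution: V_1 = 15 V
Part 2:
  I_R2 = (V_1 - V_2)/R2 = (15 - 0)/39000 = 0.0003846 A
  Magnitude: I_R2 = 0.0003846 A
Part 3:
  I_R3 = (V_1 - V_3)/R3 = (15 - 0.4322)/91000 = 0.0001601 A
  P_R3 = I_R3² × R3 = (0.0001601)² × 91000 = 0.002332 W

Final answers:
1. V_1 = 15 V
2. I_R2 = 0.0003846 A
3. P_R3 = 0.002332 W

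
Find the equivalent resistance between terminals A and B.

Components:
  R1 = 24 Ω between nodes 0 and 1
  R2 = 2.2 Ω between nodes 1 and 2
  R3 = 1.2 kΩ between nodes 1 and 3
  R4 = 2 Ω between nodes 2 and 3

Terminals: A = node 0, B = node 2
Reduce the network between node 0 (A) and node 2 (B) by series/parallel combination:
  Rs1 = R3 + R4 (series, joined only at node 3) = 1200 + 2 = 1202 Ω
  Rp1 = R2 ‖ Rs1 (parallel, both between nodes 1 and 2) = 1/(1/2.2 + 1/1202) = 2.196 Ω
  Rs2 = R1 + Rp1 (series, joined only at node 1) = 24 + 2.196 = 26.2 Ω
R_eq = 26.2 Ω

Final answer: 26.2 Ω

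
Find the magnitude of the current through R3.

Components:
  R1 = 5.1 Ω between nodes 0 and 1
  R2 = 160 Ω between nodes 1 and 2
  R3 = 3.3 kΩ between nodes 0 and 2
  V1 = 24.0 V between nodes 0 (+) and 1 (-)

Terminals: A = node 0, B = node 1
Nodal analysis, taking node 1 as the 0 V reference.
Source V1 fixes V_0 = 24 V.
KCL at each unknown node (sum of currents leaving = 0; resistances in Ω):
  Node 2: (V_2 - 0)/160 + (V_2 - 24)/3300 = 0
Collecting terms: 0.006553 × V_2 = 0.007273  =>  V_2 = 1.11 V
I_R3 = (V_0 - V_2)/R3 = (24 - 1.11)/3300 = 0.006936 A
|I_R3| = 0.006936 A

Final answer: |I_R3| = 0.006936 A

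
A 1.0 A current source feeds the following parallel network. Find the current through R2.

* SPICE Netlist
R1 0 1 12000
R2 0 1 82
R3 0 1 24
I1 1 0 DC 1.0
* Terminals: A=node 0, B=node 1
All resistors sit directly between nodes 0 and 1, so they are in parallel and share one voltage V; the full source current 1 A splits among them.
1/R_par = 1/12000 + 1/82 + 1/24 = 0.05395 S  =>  R_par = 18.54 Ω
V = I × R_par = 1 × 18.54 = 18.54 V
I_R2 = V/R2 = 18.54/82 = 0.2261 A

Final answer: 0.2261 A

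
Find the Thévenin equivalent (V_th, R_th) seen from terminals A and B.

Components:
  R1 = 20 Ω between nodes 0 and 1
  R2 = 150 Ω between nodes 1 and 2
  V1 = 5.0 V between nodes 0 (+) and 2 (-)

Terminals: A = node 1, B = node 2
Step 1 — V_th is the open-circuit voltage V_A - V_B (nothing connected across the terminals).
Nodal analysis, taking node 2 as the 0 V reference.
Source V1 fixes V_0 = 5 V.
KCL at each unknown node (sum of currents leaving = 0; resistances in Ω):
  Node 1: (V_1 - 5)/20 + (V_1 - 0)/150 = 0
Collecting terms: 0.05667 × V_1 = 0.25  =>  V_1 = 4.412 V
V_th = V_1 - V_2 = 4.412 - 0 = 4.412 V
Step 2 — R_th: zero the source — replace V1 by a short circuit (node 2 merges into node 0) — and find the resistance seen between A (node 1) and B (node 0).
Reduce the network between node 1 (A) and node 0 (B) by series/parallel combination:
  Rp1 = R1 ‖ R2 (parallel, both between nodes 0 and 1) = 1/(1/20 + 1/150) = 17.65 Ω
R_th = 17.65 Ω

Final answer: V_th = 4.412 V, R_th = 17.65 Ω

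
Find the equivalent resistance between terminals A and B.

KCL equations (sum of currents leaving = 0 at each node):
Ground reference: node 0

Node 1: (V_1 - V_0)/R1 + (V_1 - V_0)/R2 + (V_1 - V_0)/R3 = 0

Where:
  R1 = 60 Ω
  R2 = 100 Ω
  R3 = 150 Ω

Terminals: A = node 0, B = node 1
Reduce the network between node 0 (A) and node 1 (B) by series/parallel combination:
  Rp1 = R1 ‖ R2 ‖ R3 (parallel, all between nodes 0 and 1) = 1/(1/60 + 1/100 + 1/150) = 30 Ω
R_eq = 30 Ω

Final answer: 30 Ω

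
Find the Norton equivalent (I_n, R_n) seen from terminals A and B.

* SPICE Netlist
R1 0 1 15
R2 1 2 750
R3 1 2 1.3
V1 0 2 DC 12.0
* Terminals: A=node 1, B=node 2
Find the Thévenin equivalent first; then I_n = V_th/R_th and R_n = R_th.
Step 1 — V_th is the open-circuit voltage V_A - V_B (nothing connected across the terminals).
Nodal analysis, taking node 2 as the 0 V reference.
Source V1 fixes V_0 = 12 V.
KCL at each unknown node (sum of currents leaving = 0; resistances in Ω):
  Node 1: (V_1 - 12)/15 + (V_1 - 0)/750 + (V_1 - 0)/1.3 = 0
Collecting terms: 0.8372 × V_1 = 0.8  =>  V_1 = 0.9555 V
V_th = V_1 - V_2 = 0.9555 - 0 = 0.9555 V
Step 2 — R_th: zero the source — replace V1 by a short circuit (node 2 merges into node 0) — and find the resistance seen between A (node 1) and B (node 0).
Reduce the network between node 1 (A) and node 0 (B) by series/parallel combination:
  Rp1 = R1 ‖ R2 ‖ R3 (parallel, all between nodes 0 and 1) = 1/(1/15 + 1/750 + 1/1.3) = 1.194 Ω
R_th = 1.194 Ω
I_n = V_th/R_th = 0.9555/1.194 = 0.8 A, and R_n = R_th = 1.194 Ω

Final answer: I_n = 0.8 A, R_n = 1.194 Ω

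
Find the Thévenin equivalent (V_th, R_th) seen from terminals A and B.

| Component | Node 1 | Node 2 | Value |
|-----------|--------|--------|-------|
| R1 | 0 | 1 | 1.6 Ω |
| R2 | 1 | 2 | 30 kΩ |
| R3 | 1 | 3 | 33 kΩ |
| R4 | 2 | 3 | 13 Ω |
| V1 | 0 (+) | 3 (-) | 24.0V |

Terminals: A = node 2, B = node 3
Step 1 — V_th is the open-circuit voltage V_A - V_B (nothing connected across the terminals).
Nodal analysis, taking node 3 as the 0 V reference.
Source V1 fixes V_0 = 24 V.
KCL at each unknown node (sum of currents leaving = 0; resistances in Ω):
  Node 1: (V_1 - 24)/1.6 + (V_1 - V_2)/30000 + (V_1 - 0)/33000 = 0
  Node 2: (V_2 - V_1)/30000 + (V_2 - 0)/13 = 0
Collecting terms (coefficients in siemens):
  0.6251·V_1 - 0.00003333·V_2 = 15
  0.07696·V_2 - 0.00003333·V_1 = 0
Determinant D = (0.6251)(0.07696) - (-0.00003333)(-0.00003333) = 0.0481
V_1 = [(15)(0.07696) - (-0.00003333)(0)]/D = 24 V
V_2 = [(0.6251)(0) - (15)(-0.00003333)]/D = 0.01039 V
V_th = V_2 - V_3 = 0.01039 - 0 = 0.01039 V
Step 2 — R_th: zero the source — replace V1 by a short circuit (node 3 merges into node 0) — and find the resistance seen between A (node 2) and B (node 0).
Reduce the network between node 2 (A) and node 0 (B) by series/parallel combination:
  Rp1 = R1 ‖ R3 (parallel, both between nodes 0 and 1) = 1/(1/1.6 + 1/33000) = 1.6 Ω
  Rs1 = R2 + Rp1 (series, joined only at node 1) = 30000 + 1.6 = 30000 Ω
  Rp2 = R4 ‖ Rs1 (parallel, both between nodes 0 and 2) = 1/(1/13 + 1/30000) = 12.99 Ω
R_th = 12.99 Ω

Final answer: V_th = 0.01039 V, R_th = 12.99 Ω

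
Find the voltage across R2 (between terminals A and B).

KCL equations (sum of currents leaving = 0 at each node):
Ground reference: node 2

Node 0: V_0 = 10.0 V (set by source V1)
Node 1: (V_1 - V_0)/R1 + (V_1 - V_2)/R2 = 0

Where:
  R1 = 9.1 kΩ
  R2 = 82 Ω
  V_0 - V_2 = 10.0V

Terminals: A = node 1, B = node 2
R1 and R2 are in series across V1 (node 0 → node 1 → node 2), and the output A–B is taken across R2, so this is a voltage divider.
Series current: I = V1/(R1 + R2) = 10/(9100 + 82) = 10/9182 = 0.001089 A
V_R2 = I × R2 = V1 × R2/(R1 + R2) = 10 × 82/9182 = 0.08931 V

Final answer: 0.08931 V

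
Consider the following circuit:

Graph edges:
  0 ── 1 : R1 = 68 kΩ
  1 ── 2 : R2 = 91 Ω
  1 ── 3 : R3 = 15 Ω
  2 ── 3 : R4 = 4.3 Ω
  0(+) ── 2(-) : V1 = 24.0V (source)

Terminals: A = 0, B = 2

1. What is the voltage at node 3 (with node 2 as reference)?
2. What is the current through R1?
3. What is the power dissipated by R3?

Nodal analysis, taking node 2 as the 0 V reference.
Source V1 fixes V_0 = 24 V.
KCL at each unknown node (sum of currents leaving = 0; resistances in Ω):
  Node 1: (V_1 - 24)/68000 + (V_1 - 0)/91 + (V_1 - V_3)/15 = 0
  Node 3: (V_3 - V_1)/15 + (V_3 - 0)/4.3 = 0
Collecting terms (coefficients in siemens):
  0.07767·V_1 - 0.06667·V_3 = 0.0003529
  0.2992·V_3 - 0.06667·V_1 = 0
Determinant D = (0.07767)(0.2992) - (-0.06667)(-0.06667) = 0.0188
V_1 = [(0.0003529)(0.2992) - (-0.06667)(0)]/D = 0.005619 V
V_3 = [(0.07767)(0) - (0.0003529)(-0.06667)]/D = 0.001252 V
Part 1:
  Read off the nodal solution: V_3 = 0.001252 V
Part 2:
  I_R1 = (V_0 - V_1)/R1 = (24 - 0.005619)/68000 = 0.0003529 A
  Magnitude: I_R1 = 0.0003529 A
Part 3:
  I_R3 = (V_1 - V_3)/R3 = (0.005619 - 0.001252)/15 = 0.0002911 A
  P_R3 = I_R3² × R3 = (0.0002911)² × 15 = 0.000001271 W

Final answers:
1. V_3 = 0.001252 V
2. I_R1 = 0.0003529 A
3. P_R3 = 1.271e-06 W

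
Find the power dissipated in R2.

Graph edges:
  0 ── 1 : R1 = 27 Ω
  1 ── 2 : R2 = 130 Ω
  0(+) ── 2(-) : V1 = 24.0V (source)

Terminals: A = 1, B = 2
Nodal analysis, taking node 2 as the 0 V reference.
Source V1 fixes V_0 = 24 V.
KCL at each unknown node (sum of currents leaving = 0; resistances in Ω):
  Node 1: (V_1 - 24)/27 + (V_1 - 0)/130 = 0
Collecting terms: 0.04473 × V_1 = 0.8889  =>  V_1 = 19.87 V
I_R2 = (V_1 - V_2)/R2 = (19.87 - 0)/130 = 0.1529 A
P_R2 = I_R2² × R2 = (0.1529)² × 130 = 3.038 W

Final answer: 3.038 W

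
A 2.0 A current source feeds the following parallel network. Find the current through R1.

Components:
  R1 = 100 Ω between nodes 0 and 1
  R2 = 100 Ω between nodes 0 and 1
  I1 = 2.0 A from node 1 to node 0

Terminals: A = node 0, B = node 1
All resistors sit directly between nodes 0 and 1, so they are in parallel and share one voltage V; the full source current 2 A splits among them.
1/R_par = 1/100 + 1/100 = 0.02 S  =>  R_par = 50 Ω
V = I × R_par = 2 × 50 = 100 V
I_R1 = V/R1 = 100/100 = 1 A

Final answer: 1 A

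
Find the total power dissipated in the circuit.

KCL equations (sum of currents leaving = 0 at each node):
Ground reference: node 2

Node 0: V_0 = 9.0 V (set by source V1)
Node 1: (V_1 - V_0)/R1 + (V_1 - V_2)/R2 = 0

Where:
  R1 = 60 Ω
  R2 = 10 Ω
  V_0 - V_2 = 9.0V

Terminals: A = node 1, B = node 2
Nodal analysis, taking node 2 as the 0 V reference.
Source V1 fixes V_0 = 9 V.
KCL at each unknown node (sum of currents leaving = 0; resistances in Ω):
  Node 1: (V_1 - 9)/60 + (V_1 - 0)/10 = 0
Collecting terms: 0.1167 × V_1 = 0.15  =>  V_1 = 1.286 V
Power in each resistor, P = (ΔV)²/R:
  P_R1 = (9 - 1.286)²/60 = 0.9918 W
  P_R2 = (1.286 - 0)²/10 = 0.1653 W
P_total = P_R1 + P_R2 = 1.157 W

Final answer: 1.157 W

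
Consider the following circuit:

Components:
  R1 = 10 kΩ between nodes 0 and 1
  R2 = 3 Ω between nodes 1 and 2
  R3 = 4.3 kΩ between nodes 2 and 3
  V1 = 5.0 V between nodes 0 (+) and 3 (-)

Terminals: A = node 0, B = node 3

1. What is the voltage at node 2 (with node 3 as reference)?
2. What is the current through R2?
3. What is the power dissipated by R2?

Nodal analysis, taking node 3 as the 0 V reference.
Source V1 fixes V_0 = 5 V.
KCL at each unknown node (sum of currents leaving = 0; resistances in Ω):
  Node 1: (V_1 - 5)/10000 + (V_1 - V_2)/3 = 0
  Node 2: (V_2 - V_1)/3 + (V_2 - 0)/4300 = 0
Collecting terms (coefficients in siemens):
  0.3334·V_1 - 0.3333·V_2 = 0.0005
  0.3336·V_2 - 0.3333·V_1 = 0
Determinant D = (0.3334)(0.3336) - (-0.3333)(-0.3333) = 0.0001109
V_1 = [(0.0005)(0.3336) - (-0.3333)(0)]/D = 1.504 V
V_2 = [(0.3334)(0) - (0.0005)(-0.3333)]/D = 1.503 V
Part 1:
  Read off the nodal solution: V_2 = 1.503 V
Part 2:
  I_R2 = (V_1 - V_2)/R2 = (1.504 - 1.503)/3 = 0.0003496 A
  Magnitude: I_R2 = 0.0003496 A
Part 3:
  I_R2 = (V_1 - V_2)/R2 = (1.504 - 1.503)/3 = 0.0003496 A
  P_R2 = I_R2² × R2 = (0.0003496)² × 3 = 0.0000003666 W

Final answers:
1. V_2 = 1.503 V
2. I_R2 = 0.0003496 A
3. P_R2 = 3.666e-07 W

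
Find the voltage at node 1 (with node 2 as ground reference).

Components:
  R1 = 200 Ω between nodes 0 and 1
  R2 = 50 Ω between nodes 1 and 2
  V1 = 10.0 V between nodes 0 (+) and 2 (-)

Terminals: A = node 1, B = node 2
Nodal analysis, taking node 2 as the 0 V reference.
Source V1 fixes V_0 = 10 V.
KCL at each unknown node (sum of currents leaving = 0; resistances in Ω):
  Node 1: (V_1 - 10)/200 + (V_1 - 0)/50 = 0
Collecting terms: 0.025 × V_1 = 0.05  =>  V_1 = 2 V
The requested potential is V_1 = 2 V.

Final answer: V_1 = 2 V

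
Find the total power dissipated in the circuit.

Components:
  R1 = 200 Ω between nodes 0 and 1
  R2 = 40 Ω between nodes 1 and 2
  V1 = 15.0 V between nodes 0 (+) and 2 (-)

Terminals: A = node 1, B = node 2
Nodal analysis, taking node 2 as the 0 V reference.
Source V1 fixes V_0 = 15 V.
KCL at each unknown node (sum of currents leaving = 0; resistances in Ω):
  Node 1: (V_1 - 15)/200 + (V_1 - 0)/40 = 0
Collecting terms: 0.03 × V_1 = 0.075  =>  V_1 = 2.5 V
Power in each resistor, P = (ΔV)²/R:
  P_R1 = (15 - 2.5)²/200 = 0.7812 W
  P_R2 = (2.5 - 0)²/40 = 0.1562 W
P_total = P_R1 + P_R2 = 0.9375 W

Final answer: 0.9375 W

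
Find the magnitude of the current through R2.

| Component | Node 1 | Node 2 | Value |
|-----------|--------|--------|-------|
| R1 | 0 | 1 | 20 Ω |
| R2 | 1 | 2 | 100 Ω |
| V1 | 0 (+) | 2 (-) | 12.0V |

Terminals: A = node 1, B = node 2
Nodal analysis, taking node 2 as the 0 V reference.
Source V1 fixes V_0 = 12 V.
KCL at each unknown node (sum of currents leaving = 0; resistances in Ω):
  Node 1: (V_1 - 12)/20 + (V_1 - 0)/100 = 0
Collecting terms: 0.06 × V_1 = 0.6  =>  V_1 = 10 V
I_R2 = (V_1 - V_2)/R2 = (10 - 0)/100 = 0.1 A
|I_R2| = 0.1 A

Final answer: |I_R2| = 0.1 A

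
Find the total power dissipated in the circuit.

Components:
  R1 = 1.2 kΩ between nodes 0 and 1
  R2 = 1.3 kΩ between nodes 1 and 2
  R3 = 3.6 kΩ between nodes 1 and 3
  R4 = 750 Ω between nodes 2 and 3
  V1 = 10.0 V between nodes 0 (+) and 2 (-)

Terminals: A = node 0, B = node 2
Nodal analysis, taking node 2 as the 0 V reference.
Source V1 fixes V_0 = 10 V.
KCL at each unknown node (sum of currents leaving = 0; resistances in Ω):
  Node 1: (V_1 - 10)/1200 + (V_1 - 0)/1300 + (V_1 - V_3)/3600 = 0
  Node 3: (V_3 - V_1)/3600 + (V_3 - 0)/750 = 0
Collecting terms (coefficients in siemens):
  0.00188·V_1 - 0.0002778·V_3 = 0.008333
  0.001611·V_3 - 0.0002778·V_1 = 0
Determinant D = (0.00188)(0.001611) - (-0.0002778)(-0.0002778) = 0.000002952
V_1 = [(0.008333)(0.001611) - (-0.0002778)(0)]/D = 4.548 V
V_3 = [(0.00188)(0) - (0.008333)(-0.0002778)]/D = 0.7841 V
Power in each resistor, P = (ΔV)²/R:
  P_R1 = (10 - 4.548)²/1200 = 0.02477 W
  P_R2 = (4.548 - 0)²/1300 = 0.01591 W
  P_R3 = (4.548 - 0.7841)²/3600 = 0.003935 W
  P_R4 = (0 - 0.7841)²/750 = 0.0008197 W
P_total = P_R1 + P_R2 + P_R3 + P_R4 = 0.04544 W

Final answer: 0.04544 W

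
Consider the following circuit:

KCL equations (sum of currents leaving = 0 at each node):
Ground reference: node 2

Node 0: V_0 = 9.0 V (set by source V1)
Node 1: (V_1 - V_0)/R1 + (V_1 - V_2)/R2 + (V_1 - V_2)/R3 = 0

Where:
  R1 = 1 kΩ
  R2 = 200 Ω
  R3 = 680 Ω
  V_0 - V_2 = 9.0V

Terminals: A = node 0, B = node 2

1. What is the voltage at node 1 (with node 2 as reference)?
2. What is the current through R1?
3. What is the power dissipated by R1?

Nodal analysis, taking node 2 as the 0 V reference.
Source V1 fixes V_0 = 9 V.
KCL at each unknown node (sum of currents leaving = 0; resistances in Ω):
  Node 1: (V_1 - 9)/1000 + (V_1 - 0)/200 + (V_1 - 0)/680 = 0
Collecting terms: 0.007471 × V_1 = 0.009  =>  V_1 = 1.205 V
Part 1:
  Read off the nodal solution: V_1 = 1.205 V
Part 2:
  I_R1 = (V_0 - V_1)/R1 = (9 - 1.205)/1000 = 0.007795 A
  Magnitude: I_R1 = 0.007795 A
Part 3:
  I_R1 = (V_0 - V_1)/R1 = (9 - 1.205)/1000 = 0.007795 A
  P_R1 = I_R1² × R1 = (0.007795)² × 1000 = 0.06077 W

Final answers:
1. V_1 = 1.205 V
2. I_R1 = 0.007795 A
3. P_R1 = 0.06077 W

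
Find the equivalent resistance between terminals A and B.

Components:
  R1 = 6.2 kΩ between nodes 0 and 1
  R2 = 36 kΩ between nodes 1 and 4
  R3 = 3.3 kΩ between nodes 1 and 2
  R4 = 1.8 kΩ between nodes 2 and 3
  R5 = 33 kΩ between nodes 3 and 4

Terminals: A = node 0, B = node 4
Reduce the network between node 0 (A) and node 4 (B) by series/parallel combination:
  Rs1 = R3 + R4 (series, joined only at node 2) = 3300 + 1800 = 5100 Ω
  Rs2 = R5 + Rs1 (series, joined only at node 3) = 33000 + 5100 = 38100 Ω
  Rp1 = R2 ‖ Rs2 (parallel, both between nodes 1 and 4) = 1/(1/36000 + 1/38100) = 18510 Ω
  Rs3 = R1 + Rp1 (series, joined only at node 1) = 6200 + 18510 = 24710 Ω
R_eq = 24.71 kΩ

Final answer: 24.71 kΩ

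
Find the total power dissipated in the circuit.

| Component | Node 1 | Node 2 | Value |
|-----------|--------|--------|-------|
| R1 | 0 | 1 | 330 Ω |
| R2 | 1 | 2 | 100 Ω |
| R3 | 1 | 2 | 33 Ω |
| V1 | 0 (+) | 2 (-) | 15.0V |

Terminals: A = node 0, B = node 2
Nodal analysis, taking node 2 as the 0 V reference.
Source V1 fixes V_0 = 15 V.
KCL at each unknown node (sum of currents leaving = 0; resistances in Ω):
  Node 1: (V_1 - 15)/330 + (V_1 - 0)/100 + (V_1 - 0)/33 = 0
Collecting terms: 0.04333 × V_1 = 0.04545  =>  V_1 = 1.049 V
Power in each resistor, P = (ΔV)²/R:
  P_R1 = (15 - 1.049)²/330 = 0.5898 W
  P_R2 = (1.049 - 0)²/100 = 0.011 W
  P_R3 = (1.049 - 0)²/33 = 0.03334 W
P_total = P_R1 + P_R2 + P_R3 = 0.6341 W

Final answer: 0.6341 W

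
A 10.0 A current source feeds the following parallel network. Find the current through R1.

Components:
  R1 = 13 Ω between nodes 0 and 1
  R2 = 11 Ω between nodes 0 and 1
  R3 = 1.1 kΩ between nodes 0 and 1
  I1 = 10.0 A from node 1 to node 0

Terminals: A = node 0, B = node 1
All resistors sit directly between nodes 0 and 1, so they are in parallel and share one voltage V; the full source current 10 A splits among them.
1/R_par = 1/13 + 1/11 + 1/1100 = 0.1687 S  =>  R_par = 5.926 Ω
V = I × R_par = 10 × 5.926 = 59.26 V
I_R1 = V/R1 = 59.26/13 = 4.559 A

Final answer: 4.559 A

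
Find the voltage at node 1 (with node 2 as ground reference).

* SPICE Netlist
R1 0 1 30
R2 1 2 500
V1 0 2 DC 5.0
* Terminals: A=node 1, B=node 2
Nodal analysis, taking node 2 as the 0 V reference.
Source V1 fixes V_0 = 5 V.
KCL at each unknown node (sum of currents leaving = 0; resistances in Ω):
  Node 1: (V_1 - 5)/30 + (V_1 - 0)/500 = 0
Collecting terms: 0.03533 × V_1 = 0.1667  =>  V_1 = 4.717 V
The requested potential is V_1 = 4.717 V.

Final answer: V_1 = 4.717 V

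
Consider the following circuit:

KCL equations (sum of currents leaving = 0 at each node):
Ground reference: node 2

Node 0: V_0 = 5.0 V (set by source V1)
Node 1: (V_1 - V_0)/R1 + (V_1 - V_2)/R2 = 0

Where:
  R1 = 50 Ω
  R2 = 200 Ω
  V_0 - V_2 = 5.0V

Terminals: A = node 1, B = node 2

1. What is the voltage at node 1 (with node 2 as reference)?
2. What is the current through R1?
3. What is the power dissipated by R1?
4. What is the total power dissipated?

Nodal analysis, taking node 2 as the 0 V reference.
Source V1 fixes V_0 = 5 V.
KCL at each unknown node (sum of currents leaving = 0; resistances in Ω):
  Node 1: (V_1 - 5)/50 + (V_1 - 0)/200 = 0
Collecting terms: 0.025 × V_1 = 0.1  =>  V_1 = 4 V
Part 1:
  Read off the nodal solution: V_1 = 4 V
Part 2:
  I_R1 = (V_0 - V_1)/R1 = (5 - 4)/50 = 0.02 A
  Magnitude: I_R1 = 0.02 A
Part 3:
  I_R1 = (V_0 - V_1)/R1 = (5 - 4)/50 = 0.02 A
  P_R1 = I_R1² × R1 = (0.02)² × 50 = 0.02 W
Part 4:
  Power in each resistor, P = (ΔV)²/R:
    P_R1 = (5 - 4)²/50 = 0.02 W
    P_R2 = (4 - 0)²/200 = 0.08 W
  P_total = P_R1 + P_R2 = 0.1 W

Final answers:
1. V_1 = 4 V
2. I_R1 = 0.02 A
3. P_R1 = 0.02 W
4. P_total = 0.1 W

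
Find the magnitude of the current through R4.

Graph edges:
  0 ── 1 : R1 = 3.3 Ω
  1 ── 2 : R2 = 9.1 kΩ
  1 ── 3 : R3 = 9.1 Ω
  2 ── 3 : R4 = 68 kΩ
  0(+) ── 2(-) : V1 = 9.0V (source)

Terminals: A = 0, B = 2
Nodal analysis, taking node 2 as the 0 V reference.
Source V1 fixes V_0 = 9 V.
KCL at each unknown node (sum of currents leaving = 0; resistances in Ω):
  Node 1: (V_1 - 9)/3.3 + (V_1 - 0)/9100 + (V_1 - V_3)/9.1 = 0
  Node 3: (V_3 - V_1)/9.1 + (V_3 - 0)/68000 = 0
Collecting terms (coefficients in siemens):
  0.413·V_1 - 0.1099·V_3 = 2.727
  0.1099·V_3 - 0.1099·V_1 = 0
Determinant D = (0.413)(0.1099) - (-0.1099)(-0.1099) = 0.03332
V_1 = [(2.727)(0.1099) - (-0.1099)(0)]/D = 8.996 V
V_3 = [(0.413)(0) - (2.727)(-0.1099)]/D = 8.995 V
I_R4 = (V_2 - V_3)/R4 = (0 - 8.995)/68000 = -0.0001323 A
|I_R4| = 0.0001323 A

Final answer: |I_R4| = 0.0001323 A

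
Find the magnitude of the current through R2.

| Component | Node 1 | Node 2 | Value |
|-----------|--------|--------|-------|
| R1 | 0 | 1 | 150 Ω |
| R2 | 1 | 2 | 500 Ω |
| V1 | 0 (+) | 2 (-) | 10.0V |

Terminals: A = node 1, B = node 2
Nodal analysis, taking node 2 as the 0 V reference.
Source V1 fixes V_0 = 10 V.
KCL at each unknown node (sum of currents leaving = 0; resistances in Ω):
  Node 1: (V_1 - 10)/150 + (V_1 - 0)/500 = 0
Collecting terms: 0.008667 × V_1 = 0.06667  =>  V_1 = 7.692 V
I_R2 = (V_1 - V_2)/R2 = (7.692 - 0)/500 = 0.01538 A
|I_R2| = 0.01538 A

Final answer: |I_R2| = 0.01538 A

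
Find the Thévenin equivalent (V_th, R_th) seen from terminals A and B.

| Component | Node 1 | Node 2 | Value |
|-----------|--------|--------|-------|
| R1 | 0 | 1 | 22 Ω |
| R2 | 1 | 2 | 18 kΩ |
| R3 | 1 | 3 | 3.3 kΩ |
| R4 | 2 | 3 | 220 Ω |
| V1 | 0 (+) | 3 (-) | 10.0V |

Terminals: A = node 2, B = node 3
Step 1 — V_th is the open-circuit voltage V_A - V_B (nothing connected across the terminals).
Nodal analysis, taking node 3 as the 0 V reference.
Source V1 fixes V_0 = 10 V.
KCL at each unknown node (sum of currents leaving = 0; resistances in Ω):
  Node 1: (V_1 - 10)/22 + (V_1 - V_2)/18000 + (V_1 - 0)/3300 = 0
  Node 2: (V_2 - V_1)/18000 + (V_2 - 0)/220 = 0
Collecting terms (coefficients in siemens):
  0.04581·V_1 - 0.00005556·V_2 = 0.4545
  0.004601·V_2 - 0.00005556·V_1 = 0
Determinant D = (0.04581)(0.004601) - (-0.00005556)(-0.00005556) = 0.0002108
V_1 = [(0.4545)(0.004601) - (-0.00005556)(0)]/D = 9.922 V
V_2 = [(0.04581)(0) - (0.4545)(-0.00005556)]/D = 0.1198 V
V_th = V_2 - V_3 = 0.1198 - 0 = 0.1198 V
Step 2 — R_th: zero the source — replace V1 by a short circuit (node 3 merges into node 0) — and find the resistance seen between A (node 2) and B (node 0).
Reduce the network between node 2 (A) and node 0 (B) by series/parallel combination:
  Rp1 = R1 ‖ R3 (parallel, both between nodes 0 and 1) = 1/(1/22 + 1/3300) = 21.85 Ω
  Rs1 = R2 + Rp1 (series, joined only at node 1) = 18000 + 21.85 = 18020 Ω
  Rp2 = R4 ‖ Rs1 (parallel, both between nodes 0 and 2) = 1/(1/220 + 1/18020) = 217.3 Ω
R_th = 217.3 Ω

Final answer: V_th = 0.1198 V, R_th = 217.3 Ω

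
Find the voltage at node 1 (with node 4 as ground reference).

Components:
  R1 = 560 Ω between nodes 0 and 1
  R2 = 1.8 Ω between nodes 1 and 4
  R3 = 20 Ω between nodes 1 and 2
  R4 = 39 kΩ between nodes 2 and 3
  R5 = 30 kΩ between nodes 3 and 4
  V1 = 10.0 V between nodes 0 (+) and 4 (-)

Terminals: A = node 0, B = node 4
Nodal analysis, taking node 4 as the 0 V reference.
Source V1 fixes V_0 = 10 V.
KCL at each unknown node (sum of currents leaving = 0; resistances in Ω):
  Node 1: (V_1 - 10)/560 + (V_1 - 0)/1.8 + (V_1 - V_2)/20 = 0
  Node 2: (V_2 - V_1)/20 + (V_2 - V_3)/39000 = 0
  Node 3: (V_3 - V_2)/39000 + (V_3 - 0)/30000 = 0
Collecting terms (coefficients in siemens):
  0.6073·V_1 - 0.05·V_2 = 0.01786
  0.05003·V_2 - 0.05·V_1 - 0.00002564·V_3 = 0
  0.00005897·V_3 - 0.00002564·V_2 = 0
Solving these 3 simultaneous equations (Gaussian elimination) gives:
  V_1 = 0.03204 V, V_2 = 0.03203 V, V_3 = 0.01393 V
The requested potential is V_1 = 0.03204 V.

Final answer: V_1 = 0.03204 V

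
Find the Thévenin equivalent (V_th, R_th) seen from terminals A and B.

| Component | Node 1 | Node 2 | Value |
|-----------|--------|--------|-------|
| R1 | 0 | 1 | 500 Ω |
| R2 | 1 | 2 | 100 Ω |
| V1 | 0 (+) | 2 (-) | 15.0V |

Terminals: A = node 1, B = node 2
Step 1 — V_th is the open-circuit voltage V_A - V_B (nothing connected across the terminals).
Nodal analysis, taking node 2 as the 0 V reference.
Source V1 fixes V_0 = 15 V.
KCL at each unknown node (sum of currents leaving = 0; resistances in Ω):
  Node 1: (V_1 - 15)/500 + (V_1 - 0)/100 = 0
Collecting terms: 0.012 × V_1 = 0.03  =>  V_1 = 2.5 V
V_th = V_1 - V_2 = 2.5 - 0 = 2.5 V
Step 2 — R_th: zero the source — replace V1 by a short circuit (node 2 merges into node 0) — and find the resistance seen between A (node 1) and B (node 0).
Reduce the network between node 1 (A) and node 0 (B) by series/parallel combination:
  Rp1 = R1 ‖ R2 (parallel, both between nodes 0 and 1) = 1/(1/500 + 1/100) = 83.33 Ω
R_th = 83.33 Ω

Final answer: V_th = 2.5 V, R_th = 83.33 Ω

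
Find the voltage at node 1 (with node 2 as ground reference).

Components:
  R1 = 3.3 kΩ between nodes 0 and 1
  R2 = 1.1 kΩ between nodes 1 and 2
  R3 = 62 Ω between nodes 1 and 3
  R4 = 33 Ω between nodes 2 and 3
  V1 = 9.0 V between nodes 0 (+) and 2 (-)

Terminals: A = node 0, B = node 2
Nodal analysis, taking node 2 as the 0 V reference.
Source V1 fixes V_0 = 9 V.
KCL at each unknown node (sum of currents leaving = 0; resistances in Ω):
  Node 1: (V_1 - 9)/3300 + (V_1 - 0)/1100 + (V_1 - V_3)/62 = 0
  Node 3: (V_3 - V_1)/62 + (V_3 - 0)/33 = 0
Collecting terms (coefficients in siemens):
  0.01734·V_1 - 0.01613·V_3 = 0.002727
  0.04643·V_3 - 0.01613·V_1 = 0
Determinant D = (0.01734)(0.04643) - (-0.01613)(-0.01613) = 0.000545
V_1 = [(0.002727)(0.04643) - (-0.01613)(0)]/D = 0.2323 V
V_3 = [(0.01734)(0) - (0.002727)(-0.01613)]/D = 0.08071 V
The requested potential is V_1 = 0.2323 V.

Final answer: V_1 = 0.2323 V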